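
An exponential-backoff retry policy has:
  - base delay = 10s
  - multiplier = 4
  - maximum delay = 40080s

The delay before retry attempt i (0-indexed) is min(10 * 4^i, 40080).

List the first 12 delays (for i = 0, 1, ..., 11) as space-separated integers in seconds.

Answer: 10 40 160 640 2560 10240 40080 40080 40080 40080 40080 40080

Derivation:
Computing each delay:
  i=0: min(10*4^0, 40080) = 10
  i=1: min(10*4^1, 40080) = 40
  i=2: min(10*4^2, 40080) = 160
  i=3: min(10*4^3, 40080) = 640
  i=4: min(10*4^4, 40080) = 2560
  i=5: min(10*4^5, 40080) = 10240
  i=6: min(10*4^6, 40080) = 40080
  i=7: min(10*4^7, 40080) = 40080
  i=8: min(10*4^8, 40080) = 40080
  i=9: min(10*4^9, 40080) = 40080
  i=10: min(10*4^10, 40080) = 40080
  i=11: min(10*4^11, 40080) = 40080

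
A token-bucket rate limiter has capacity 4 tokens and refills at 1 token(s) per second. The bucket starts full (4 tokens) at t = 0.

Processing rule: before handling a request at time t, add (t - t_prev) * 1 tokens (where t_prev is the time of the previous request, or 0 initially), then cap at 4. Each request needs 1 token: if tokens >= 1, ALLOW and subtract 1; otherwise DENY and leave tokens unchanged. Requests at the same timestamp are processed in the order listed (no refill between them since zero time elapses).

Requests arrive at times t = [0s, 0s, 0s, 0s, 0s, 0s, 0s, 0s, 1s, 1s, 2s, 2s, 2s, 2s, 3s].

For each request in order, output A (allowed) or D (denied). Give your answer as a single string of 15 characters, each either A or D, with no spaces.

Answer: AAAADDDDADADDDA

Derivation:
Simulating step by step:
  req#1 t=0s: ALLOW
  req#2 t=0s: ALLOW
  req#3 t=0s: ALLOW
  req#4 t=0s: ALLOW
  req#5 t=0s: DENY
  req#6 t=0s: DENY
  req#7 t=0s: DENY
  req#8 t=0s: DENY
  req#9 t=1s: ALLOW
  req#10 t=1s: DENY
  req#11 t=2s: ALLOW
  req#12 t=2s: DENY
  req#13 t=2s: DENY
  req#14 t=2s: DENY
  req#15 t=3s: ALLOW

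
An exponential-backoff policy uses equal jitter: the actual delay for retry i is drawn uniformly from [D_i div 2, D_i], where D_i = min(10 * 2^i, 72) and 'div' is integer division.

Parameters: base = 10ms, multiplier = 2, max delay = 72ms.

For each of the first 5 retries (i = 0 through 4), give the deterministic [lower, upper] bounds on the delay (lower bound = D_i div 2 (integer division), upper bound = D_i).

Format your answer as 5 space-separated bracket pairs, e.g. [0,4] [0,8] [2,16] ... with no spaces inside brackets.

Computing bounds per retry:
  i=0: D_i=min(10*2^0,72)=10, bounds=[5,10]
  i=1: D_i=min(10*2^1,72)=20, bounds=[10,20]
  i=2: D_i=min(10*2^2,72)=40, bounds=[20,40]
  i=3: D_i=min(10*2^3,72)=72, bounds=[36,72]
  i=4: D_i=min(10*2^4,72)=72, bounds=[36,72]

Answer: [5,10] [10,20] [20,40] [36,72] [36,72]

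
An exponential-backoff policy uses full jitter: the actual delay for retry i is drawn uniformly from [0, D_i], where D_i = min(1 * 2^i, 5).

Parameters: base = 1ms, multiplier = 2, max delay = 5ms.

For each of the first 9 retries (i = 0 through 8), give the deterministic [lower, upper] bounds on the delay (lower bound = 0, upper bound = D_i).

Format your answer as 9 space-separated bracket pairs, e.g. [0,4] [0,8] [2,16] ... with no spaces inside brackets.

Answer: [0,1] [0,2] [0,4] [0,5] [0,5] [0,5] [0,5] [0,5] [0,5]

Derivation:
Computing bounds per retry:
  i=0: D_i=min(1*2^0,5)=1, bounds=[0,1]
  i=1: D_i=min(1*2^1,5)=2, bounds=[0,2]
  i=2: D_i=min(1*2^2,5)=4, bounds=[0,4]
  i=3: D_i=min(1*2^3,5)=5, bounds=[0,5]
  i=4: D_i=min(1*2^4,5)=5, bounds=[0,5]
  i=5: D_i=min(1*2^5,5)=5, bounds=[0,5]
  i=6: D_i=min(1*2^6,5)=5, bounds=[0,5]
  i=7: D_i=min(1*2^7,5)=5, bounds=[0,5]
  i=8: D_i=min(1*2^8,5)=5, bounds=[0,5]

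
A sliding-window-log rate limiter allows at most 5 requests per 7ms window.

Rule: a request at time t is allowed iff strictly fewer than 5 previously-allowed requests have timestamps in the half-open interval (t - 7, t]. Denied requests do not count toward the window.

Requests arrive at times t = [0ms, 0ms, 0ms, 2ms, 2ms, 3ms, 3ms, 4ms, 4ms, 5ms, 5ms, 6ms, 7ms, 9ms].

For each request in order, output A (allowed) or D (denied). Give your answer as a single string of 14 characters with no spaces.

Tracking allowed requests in the window:
  req#1 t=0ms: ALLOW
  req#2 t=0ms: ALLOW
  req#3 t=0ms: ALLOW
  req#4 t=2ms: ALLOW
  req#5 t=2ms: ALLOW
  req#6 t=3ms: DENY
  req#7 t=3ms: DENY
  req#8 t=4ms: DENY
  req#9 t=4ms: DENY
  req#10 t=5ms: DENY
  req#11 t=5ms: DENY
  req#12 t=6ms: DENY
  req#13 t=7ms: ALLOW
  req#14 t=9ms: ALLOW

Answer: AAAAADDDDDDDAA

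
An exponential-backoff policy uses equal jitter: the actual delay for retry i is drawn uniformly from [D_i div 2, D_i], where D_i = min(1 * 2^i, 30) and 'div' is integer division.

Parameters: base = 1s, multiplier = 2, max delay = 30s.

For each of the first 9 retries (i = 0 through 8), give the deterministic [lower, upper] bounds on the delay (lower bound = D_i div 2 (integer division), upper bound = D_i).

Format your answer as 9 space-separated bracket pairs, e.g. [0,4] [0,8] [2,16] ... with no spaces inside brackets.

Computing bounds per retry:
  i=0: D_i=min(1*2^0,30)=1, bounds=[0,1]
  i=1: D_i=min(1*2^1,30)=2, bounds=[1,2]
  i=2: D_i=min(1*2^2,30)=4, bounds=[2,4]
  i=3: D_i=min(1*2^3,30)=8, bounds=[4,8]
  i=4: D_i=min(1*2^4,30)=16, bounds=[8,16]
  i=5: D_i=min(1*2^5,30)=30, bounds=[15,30]
  i=6: D_i=min(1*2^6,30)=30, bounds=[15,30]
  i=7: D_i=min(1*2^7,30)=30, bounds=[15,30]
  i=8: D_i=min(1*2^8,30)=30, bounds=[15,30]

Answer: [0,1] [1,2] [2,4] [4,8] [8,16] [15,30] [15,30] [15,30] [15,30]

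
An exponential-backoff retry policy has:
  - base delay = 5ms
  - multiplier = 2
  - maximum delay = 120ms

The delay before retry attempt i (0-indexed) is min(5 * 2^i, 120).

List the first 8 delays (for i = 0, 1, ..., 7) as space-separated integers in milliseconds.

Answer: 5 10 20 40 80 120 120 120

Derivation:
Computing each delay:
  i=0: min(5*2^0, 120) = 5
  i=1: min(5*2^1, 120) = 10
  i=2: min(5*2^2, 120) = 20
  i=3: min(5*2^3, 120) = 40
  i=4: min(5*2^4, 120) = 80
  i=5: min(5*2^5, 120) = 120
  i=6: min(5*2^6, 120) = 120
  i=7: min(5*2^7, 120) = 120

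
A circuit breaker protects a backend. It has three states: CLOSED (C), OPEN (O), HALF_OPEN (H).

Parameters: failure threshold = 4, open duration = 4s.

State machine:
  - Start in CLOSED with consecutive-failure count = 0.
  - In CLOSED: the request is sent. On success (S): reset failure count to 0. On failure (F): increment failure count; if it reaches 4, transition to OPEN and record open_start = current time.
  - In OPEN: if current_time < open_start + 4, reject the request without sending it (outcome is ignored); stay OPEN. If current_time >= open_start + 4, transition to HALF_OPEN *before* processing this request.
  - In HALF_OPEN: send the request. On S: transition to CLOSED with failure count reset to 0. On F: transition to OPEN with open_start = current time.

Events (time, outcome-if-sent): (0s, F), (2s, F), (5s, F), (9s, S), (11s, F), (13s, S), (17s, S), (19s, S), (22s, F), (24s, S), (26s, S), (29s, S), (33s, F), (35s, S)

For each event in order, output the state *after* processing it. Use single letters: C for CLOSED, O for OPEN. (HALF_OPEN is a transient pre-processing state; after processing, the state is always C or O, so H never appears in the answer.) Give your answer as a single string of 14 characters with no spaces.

State after each event:
  event#1 t=0s outcome=F: state=CLOSED
  event#2 t=2s outcome=F: state=CLOSED
  event#3 t=5s outcome=F: state=CLOSED
  event#4 t=9s outcome=S: state=CLOSED
  event#5 t=11s outcome=F: state=CLOSED
  event#6 t=13s outcome=S: state=CLOSED
  event#7 t=17s outcome=S: state=CLOSED
  event#8 t=19s outcome=S: state=CLOSED
  event#9 t=22s outcome=F: state=CLOSED
  event#10 t=24s outcome=S: state=CLOSED
  event#11 t=26s outcome=S: state=CLOSED
  event#12 t=29s outcome=S: state=CLOSED
  event#13 t=33s outcome=F: state=CLOSED
  event#14 t=35s outcome=S: state=CLOSED

Answer: CCCCCCCCCCCCCC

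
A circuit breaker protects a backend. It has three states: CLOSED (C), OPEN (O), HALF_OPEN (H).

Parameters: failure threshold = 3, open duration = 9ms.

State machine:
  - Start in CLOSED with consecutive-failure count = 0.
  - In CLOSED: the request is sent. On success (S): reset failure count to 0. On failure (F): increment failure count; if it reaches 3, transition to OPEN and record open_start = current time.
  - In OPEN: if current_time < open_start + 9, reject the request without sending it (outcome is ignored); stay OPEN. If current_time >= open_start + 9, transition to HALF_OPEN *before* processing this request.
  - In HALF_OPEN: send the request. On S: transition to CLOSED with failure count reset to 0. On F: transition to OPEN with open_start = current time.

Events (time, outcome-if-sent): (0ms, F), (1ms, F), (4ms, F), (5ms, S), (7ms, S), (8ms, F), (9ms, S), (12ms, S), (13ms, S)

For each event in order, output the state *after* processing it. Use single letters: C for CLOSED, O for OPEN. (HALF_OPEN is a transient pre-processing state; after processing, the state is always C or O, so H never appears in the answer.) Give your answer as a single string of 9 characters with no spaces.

Answer: CCOOOOOOC

Derivation:
State after each event:
  event#1 t=0ms outcome=F: state=CLOSED
  event#2 t=1ms outcome=F: state=CLOSED
  event#3 t=4ms outcome=F: state=OPEN
  event#4 t=5ms outcome=S: state=OPEN
  event#5 t=7ms outcome=S: state=OPEN
  event#6 t=8ms outcome=F: state=OPEN
  event#7 t=9ms outcome=S: state=OPEN
  event#8 t=12ms outcome=S: state=OPEN
  event#9 t=13ms outcome=S: state=CLOSED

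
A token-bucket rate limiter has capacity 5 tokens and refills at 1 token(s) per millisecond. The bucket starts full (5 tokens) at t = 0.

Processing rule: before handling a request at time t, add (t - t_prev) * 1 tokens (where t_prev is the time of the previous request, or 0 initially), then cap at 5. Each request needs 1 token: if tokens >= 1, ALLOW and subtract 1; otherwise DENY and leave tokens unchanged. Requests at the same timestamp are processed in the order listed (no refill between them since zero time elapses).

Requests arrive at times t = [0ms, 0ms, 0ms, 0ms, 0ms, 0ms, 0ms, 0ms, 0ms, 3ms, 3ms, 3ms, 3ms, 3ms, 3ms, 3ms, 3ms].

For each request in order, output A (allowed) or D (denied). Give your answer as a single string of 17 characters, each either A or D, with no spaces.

Simulating step by step:
  req#1 t=0ms: ALLOW
  req#2 t=0ms: ALLOW
  req#3 t=0ms: ALLOW
  req#4 t=0ms: ALLOW
  req#5 t=0ms: ALLOW
  req#6 t=0ms: DENY
  req#7 t=0ms: DENY
  req#8 t=0ms: DENY
  req#9 t=0ms: DENY
  req#10 t=3ms: ALLOW
  req#11 t=3ms: ALLOW
  req#12 t=3ms: ALLOW
  req#13 t=3ms: DENY
  req#14 t=3ms: DENY
  req#15 t=3ms: DENY
  req#16 t=3ms: DENY
  req#17 t=3ms: DENY

Answer: AAAAADDDDAAADDDDD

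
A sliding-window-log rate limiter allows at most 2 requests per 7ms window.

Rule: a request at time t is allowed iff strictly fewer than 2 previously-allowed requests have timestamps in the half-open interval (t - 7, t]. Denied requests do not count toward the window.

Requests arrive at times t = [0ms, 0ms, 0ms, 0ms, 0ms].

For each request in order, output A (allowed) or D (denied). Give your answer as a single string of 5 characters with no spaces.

Tracking allowed requests in the window:
  req#1 t=0ms: ALLOW
  req#2 t=0ms: ALLOW
  req#3 t=0ms: DENY
  req#4 t=0ms: DENY
  req#5 t=0ms: DENY

Answer: AADDD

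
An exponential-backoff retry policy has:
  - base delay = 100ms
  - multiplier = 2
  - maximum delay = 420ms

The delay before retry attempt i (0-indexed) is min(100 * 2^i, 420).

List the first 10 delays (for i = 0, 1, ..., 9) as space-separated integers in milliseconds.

Computing each delay:
  i=0: min(100*2^0, 420) = 100
  i=1: min(100*2^1, 420) = 200
  i=2: min(100*2^2, 420) = 400
  i=3: min(100*2^3, 420) = 420
  i=4: min(100*2^4, 420) = 420
  i=5: min(100*2^5, 420) = 420
  i=6: min(100*2^6, 420) = 420
  i=7: min(100*2^7, 420) = 420
  i=8: min(100*2^8, 420) = 420
  i=9: min(100*2^9, 420) = 420

Answer: 100 200 400 420 420 420 420 420 420 420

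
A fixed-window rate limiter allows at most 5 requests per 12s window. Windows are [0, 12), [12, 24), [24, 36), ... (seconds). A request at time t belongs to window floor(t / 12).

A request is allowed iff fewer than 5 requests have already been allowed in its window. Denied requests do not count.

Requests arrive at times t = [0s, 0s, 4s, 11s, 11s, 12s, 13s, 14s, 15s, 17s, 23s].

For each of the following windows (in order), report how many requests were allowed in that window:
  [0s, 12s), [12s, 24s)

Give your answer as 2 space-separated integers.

Processing requests:
  req#1 t=0s (window 0): ALLOW
  req#2 t=0s (window 0): ALLOW
  req#3 t=4s (window 0): ALLOW
  req#4 t=11s (window 0): ALLOW
  req#5 t=11s (window 0): ALLOW
  req#6 t=12s (window 1): ALLOW
  req#7 t=13s (window 1): ALLOW
  req#8 t=14s (window 1): ALLOW
  req#9 t=15s (window 1): ALLOW
  req#10 t=17s (window 1): ALLOW
  req#11 t=23s (window 1): DENY

Allowed counts by window: 5 5

Answer: 5 5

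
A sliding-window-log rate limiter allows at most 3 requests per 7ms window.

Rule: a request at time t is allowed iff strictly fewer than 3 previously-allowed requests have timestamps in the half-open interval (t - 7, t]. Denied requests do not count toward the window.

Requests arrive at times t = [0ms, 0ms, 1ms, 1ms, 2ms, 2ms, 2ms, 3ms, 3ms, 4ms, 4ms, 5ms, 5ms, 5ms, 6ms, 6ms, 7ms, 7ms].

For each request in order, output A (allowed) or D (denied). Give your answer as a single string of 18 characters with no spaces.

Tracking allowed requests in the window:
  req#1 t=0ms: ALLOW
  req#2 t=0ms: ALLOW
  req#3 t=1ms: ALLOW
  req#4 t=1ms: DENY
  req#5 t=2ms: DENY
  req#6 t=2ms: DENY
  req#7 t=2ms: DENY
  req#8 t=3ms: DENY
  req#9 t=3ms: DENY
  req#10 t=4ms: DENY
  req#11 t=4ms: DENY
  req#12 t=5ms: DENY
  req#13 t=5ms: DENY
  req#14 t=5ms: DENY
  req#15 t=6ms: DENY
  req#16 t=6ms: DENY
  req#17 t=7ms: ALLOW
  req#18 t=7ms: ALLOW

Answer: AAADDDDDDDDDDDDDAA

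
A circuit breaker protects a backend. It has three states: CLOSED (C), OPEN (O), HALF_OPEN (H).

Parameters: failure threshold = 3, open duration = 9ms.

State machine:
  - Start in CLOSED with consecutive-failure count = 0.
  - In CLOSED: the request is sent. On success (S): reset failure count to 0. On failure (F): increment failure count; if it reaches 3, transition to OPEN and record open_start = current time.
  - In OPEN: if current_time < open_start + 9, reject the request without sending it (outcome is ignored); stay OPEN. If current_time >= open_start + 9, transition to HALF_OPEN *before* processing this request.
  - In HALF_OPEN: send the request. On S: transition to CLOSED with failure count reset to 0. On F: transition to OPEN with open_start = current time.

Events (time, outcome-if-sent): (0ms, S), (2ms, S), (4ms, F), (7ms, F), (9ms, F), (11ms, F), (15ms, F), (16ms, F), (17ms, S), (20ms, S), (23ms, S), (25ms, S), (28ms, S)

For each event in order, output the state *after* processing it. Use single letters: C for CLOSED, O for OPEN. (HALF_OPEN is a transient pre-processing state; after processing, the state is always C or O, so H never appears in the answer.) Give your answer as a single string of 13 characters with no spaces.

Answer: CCCCOOOOOCCCC

Derivation:
State after each event:
  event#1 t=0ms outcome=S: state=CLOSED
  event#2 t=2ms outcome=S: state=CLOSED
  event#3 t=4ms outcome=F: state=CLOSED
  event#4 t=7ms outcome=F: state=CLOSED
  event#5 t=9ms outcome=F: state=OPEN
  event#6 t=11ms outcome=F: state=OPEN
  event#7 t=15ms outcome=F: state=OPEN
  event#8 t=16ms outcome=F: state=OPEN
  event#9 t=17ms outcome=S: state=OPEN
  event#10 t=20ms outcome=S: state=CLOSED
  event#11 t=23ms outcome=S: state=CLOSED
  event#12 t=25ms outcome=S: state=CLOSED
  event#13 t=28ms outcome=S: state=CLOSED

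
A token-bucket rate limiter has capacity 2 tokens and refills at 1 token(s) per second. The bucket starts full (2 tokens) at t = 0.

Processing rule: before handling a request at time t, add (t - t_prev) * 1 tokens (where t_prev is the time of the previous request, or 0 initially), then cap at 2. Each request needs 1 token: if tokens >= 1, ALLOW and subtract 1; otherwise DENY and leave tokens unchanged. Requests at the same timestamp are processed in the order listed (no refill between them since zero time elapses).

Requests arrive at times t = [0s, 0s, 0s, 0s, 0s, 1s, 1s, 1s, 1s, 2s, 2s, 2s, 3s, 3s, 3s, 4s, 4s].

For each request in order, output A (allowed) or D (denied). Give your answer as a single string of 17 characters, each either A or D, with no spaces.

Answer: AADDDADDDADDADDAD

Derivation:
Simulating step by step:
  req#1 t=0s: ALLOW
  req#2 t=0s: ALLOW
  req#3 t=0s: DENY
  req#4 t=0s: DENY
  req#5 t=0s: DENY
  req#6 t=1s: ALLOW
  req#7 t=1s: DENY
  req#8 t=1s: DENY
  req#9 t=1s: DENY
  req#10 t=2s: ALLOW
  req#11 t=2s: DENY
  req#12 t=2s: DENY
  req#13 t=3s: ALLOW
  req#14 t=3s: DENY
  req#15 t=3s: DENY
  req#16 t=4s: ALLOW
  req#17 t=4s: DENY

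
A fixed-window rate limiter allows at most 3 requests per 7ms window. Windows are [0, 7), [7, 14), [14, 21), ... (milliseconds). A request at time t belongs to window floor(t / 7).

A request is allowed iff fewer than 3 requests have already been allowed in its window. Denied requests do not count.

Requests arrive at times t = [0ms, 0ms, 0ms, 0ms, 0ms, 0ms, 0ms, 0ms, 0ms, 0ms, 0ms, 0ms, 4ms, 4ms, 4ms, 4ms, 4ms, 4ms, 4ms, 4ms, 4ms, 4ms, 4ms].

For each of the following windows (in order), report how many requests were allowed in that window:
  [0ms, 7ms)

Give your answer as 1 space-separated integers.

Processing requests:
  req#1 t=0ms (window 0): ALLOW
  req#2 t=0ms (window 0): ALLOW
  req#3 t=0ms (window 0): ALLOW
  req#4 t=0ms (window 0): DENY
  req#5 t=0ms (window 0): DENY
  req#6 t=0ms (window 0): DENY
  req#7 t=0ms (window 0): DENY
  req#8 t=0ms (window 0): DENY
  req#9 t=0ms (window 0): DENY
  req#10 t=0ms (window 0): DENY
  req#11 t=0ms (window 0): DENY
  req#12 t=0ms (window 0): DENY
  req#13 t=4ms (window 0): DENY
  req#14 t=4ms (window 0): DENY
  req#15 t=4ms (window 0): DENY
  req#16 t=4ms (window 0): DENY
  req#17 t=4ms (window 0): DENY
  req#18 t=4ms (window 0): DENY
  req#19 t=4ms (window 0): DENY
  req#20 t=4ms (window 0): DENY
  req#21 t=4ms (window 0): DENY
  req#22 t=4ms (window 0): DENY
  req#23 t=4ms (window 0): DENY

Allowed counts by window: 3

Answer: 3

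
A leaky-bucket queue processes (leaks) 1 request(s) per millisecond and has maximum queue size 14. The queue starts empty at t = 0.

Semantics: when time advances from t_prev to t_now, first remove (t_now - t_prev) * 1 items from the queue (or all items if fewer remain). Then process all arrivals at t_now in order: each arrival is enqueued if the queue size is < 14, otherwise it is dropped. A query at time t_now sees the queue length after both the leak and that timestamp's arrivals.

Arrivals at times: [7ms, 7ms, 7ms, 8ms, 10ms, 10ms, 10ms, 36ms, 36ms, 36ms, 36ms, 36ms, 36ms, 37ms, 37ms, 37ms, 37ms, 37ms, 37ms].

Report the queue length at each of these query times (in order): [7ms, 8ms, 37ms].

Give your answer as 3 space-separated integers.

Queue lengths at query times:
  query t=7ms: backlog = 3
  query t=8ms: backlog = 3
  query t=37ms: backlog = 11

Answer: 3 3 11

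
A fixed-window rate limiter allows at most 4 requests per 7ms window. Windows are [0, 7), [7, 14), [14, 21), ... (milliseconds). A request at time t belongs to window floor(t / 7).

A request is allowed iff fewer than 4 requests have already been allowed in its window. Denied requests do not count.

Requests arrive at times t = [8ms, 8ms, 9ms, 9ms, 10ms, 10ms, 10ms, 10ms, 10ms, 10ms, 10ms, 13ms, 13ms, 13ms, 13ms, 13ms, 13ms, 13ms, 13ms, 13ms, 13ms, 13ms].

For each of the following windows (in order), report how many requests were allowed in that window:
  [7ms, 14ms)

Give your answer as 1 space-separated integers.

Processing requests:
  req#1 t=8ms (window 1): ALLOW
  req#2 t=8ms (window 1): ALLOW
  req#3 t=9ms (window 1): ALLOW
  req#4 t=9ms (window 1): ALLOW
  req#5 t=10ms (window 1): DENY
  req#6 t=10ms (window 1): DENY
  req#7 t=10ms (window 1): DENY
  req#8 t=10ms (window 1): DENY
  req#9 t=10ms (window 1): DENY
  req#10 t=10ms (window 1): DENY
  req#11 t=10ms (window 1): DENY
  req#12 t=13ms (window 1): DENY
  req#13 t=13ms (window 1): DENY
  req#14 t=13ms (window 1): DENY
  req#15 t=13ms (window 1): DENY
  req#16 t=13ms (window 1): DENY
  req#17 t=13ms (window 1): DENY
  req#18 t=13ms (window 1): DENY
  req#19 t=13ms (window 1): DENY
  req#20 t=13ms (window 1): DENY
  req#21 t=13ms (window 1): DENY
  req#22 t=13ms (window 1): DENY

Allowed counts by window: 4

Answer: 4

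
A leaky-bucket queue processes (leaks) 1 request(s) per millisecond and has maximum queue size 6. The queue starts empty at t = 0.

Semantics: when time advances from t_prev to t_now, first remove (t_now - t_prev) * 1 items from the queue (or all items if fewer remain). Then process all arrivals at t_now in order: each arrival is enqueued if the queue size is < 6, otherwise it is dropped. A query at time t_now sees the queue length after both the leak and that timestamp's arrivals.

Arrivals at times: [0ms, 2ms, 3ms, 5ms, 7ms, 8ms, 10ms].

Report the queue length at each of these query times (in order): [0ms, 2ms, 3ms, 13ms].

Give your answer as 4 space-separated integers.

Queue lengths at query times:
  query t=0ms: backlog = 1
  query t=2ms: backlog = 1
  query t=3ms: backlog = 1
  query t=13ms: backlog = 0

Answer: 1 1 1 0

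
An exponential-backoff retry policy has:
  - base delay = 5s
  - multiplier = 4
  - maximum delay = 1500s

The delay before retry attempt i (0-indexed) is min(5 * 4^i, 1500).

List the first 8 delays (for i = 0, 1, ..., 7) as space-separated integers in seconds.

Answer: 5 20 80 320 1280 1500 1500 1500

Derivation:
Computing each delay:
  i=0: min(5*4^0, 1500) = 5
  i=1: min(5*4^1, 1500) = 20
  i=2: min(5*4^2, 1500) = 80
  i=3: min(5*4^3, 1500) = 320
  i=4: min(5*4^4, 1500) = 1280
  i=5: min(5*4^5, 1500) = 1500
  i=6: min(5*4^6, 1500) = 1500
  i=7: min(5*4^7, 1500) = 1500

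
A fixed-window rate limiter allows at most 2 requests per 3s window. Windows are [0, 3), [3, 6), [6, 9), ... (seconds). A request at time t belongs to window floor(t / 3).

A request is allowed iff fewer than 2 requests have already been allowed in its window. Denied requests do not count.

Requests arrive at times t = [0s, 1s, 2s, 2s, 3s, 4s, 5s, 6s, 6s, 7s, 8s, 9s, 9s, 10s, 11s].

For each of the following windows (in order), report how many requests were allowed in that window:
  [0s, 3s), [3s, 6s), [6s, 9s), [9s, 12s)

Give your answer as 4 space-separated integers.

Answer: 2 2 2 2

Derivation:
Processing requests:
  req#1 t=0s (window 0): ALLOW
  req#2 t=1s (window 0): ALLOW
  req#3 t=2s (window 0): DENY
  req#4 t=2s (window 0): DENY
  req#5 t=3s (window 1): ALLOW
  req#6 t=4s (window 1): ALLOW
  req#7 t=5s (window 1): DENY
  req#8 t=6s (window 2): ALLOW
  req#9 t=6s (window 2): ALLOW
  req#10 t=7s (window 2): DENY
  req#11 t=8s (window 2): DENY
  req#12 t=9s (window 3): ALLOW
  req#13 t=9s (window 3): ALLOW
  req#14 t=10s (window 3): DENY
  req#15 t=11s (window 3): DENY

Allowed counts by window: 2 2 2 2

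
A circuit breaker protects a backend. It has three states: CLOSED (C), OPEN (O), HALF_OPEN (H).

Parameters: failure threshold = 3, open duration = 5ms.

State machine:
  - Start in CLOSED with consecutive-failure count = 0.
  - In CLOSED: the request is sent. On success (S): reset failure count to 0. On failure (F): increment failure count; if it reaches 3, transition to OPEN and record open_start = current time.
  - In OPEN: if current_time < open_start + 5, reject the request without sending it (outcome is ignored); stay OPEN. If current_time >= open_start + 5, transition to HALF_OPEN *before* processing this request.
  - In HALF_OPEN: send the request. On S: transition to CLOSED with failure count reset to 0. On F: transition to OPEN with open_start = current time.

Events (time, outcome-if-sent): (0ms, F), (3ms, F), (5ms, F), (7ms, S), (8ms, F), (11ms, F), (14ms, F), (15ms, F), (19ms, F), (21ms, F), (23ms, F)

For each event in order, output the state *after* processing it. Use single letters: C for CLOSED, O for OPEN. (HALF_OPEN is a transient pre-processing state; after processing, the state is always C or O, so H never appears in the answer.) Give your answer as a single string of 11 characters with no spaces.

State after each event:
  event#1 t=0ms outcome=F: state=CLOSED
  event#2 t=3ms outcome=F: state=CLOSED
  event#3 t=5ms outcome=F: state=OPEN
  event#4 t=7ms outcome=S: state=OPEN
  event#5 t=8ms outcome=F: state=OPEN
  event#6 t=11ms outcome=F: state=OPEN
  event#7 t=14ms outcome=F: state=OPEN
  event#8 t=15ms outcome=F: state=OPEN
  event#9 t=19ms outcome=F: state=OPEN
  event#10 t=21ms outcome=F: state=OPEN
  event#11 t=23ms outcome=F: state=OPEN

Answer: CCOOOOOOOOO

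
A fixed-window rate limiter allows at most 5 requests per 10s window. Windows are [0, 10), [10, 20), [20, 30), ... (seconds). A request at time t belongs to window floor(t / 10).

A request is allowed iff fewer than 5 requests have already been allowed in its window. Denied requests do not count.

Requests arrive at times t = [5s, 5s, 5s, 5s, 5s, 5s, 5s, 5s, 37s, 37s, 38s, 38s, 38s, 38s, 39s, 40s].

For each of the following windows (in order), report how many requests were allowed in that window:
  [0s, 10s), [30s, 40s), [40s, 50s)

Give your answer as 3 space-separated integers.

Processing requests:
  req#1 t=5s (window 0): ALLOW
  req#2 t=5s (window 0): ALLOW
  req#3 t=5s (window 0): ALLOW
  req#4 t=5s (window 0): ALLOW
  req#5 t=5s (window 0): ALLOW
  req#6 t=5s (window 0): DENY
  req#7 t=5s (window 0): DENY
  req#8 t=5s (window 0): DENY
  req#9 t=37s (window 3): ALLOW
  req#10 t=37s (window 3): ALLOW
  req#11 t=38s (window 3): ALLOW
  req#12 t=38s (window 3): ALLOW
  req#13 t=38s (window 3): ALLOW
  req#14 t=38s (window 3): DENY
  req#15 t=39s (window 3): DENY
  req#16 t=40s (window 4): ALLOW

Allowed counts by window: 5 5 1

Answer: 5 5 1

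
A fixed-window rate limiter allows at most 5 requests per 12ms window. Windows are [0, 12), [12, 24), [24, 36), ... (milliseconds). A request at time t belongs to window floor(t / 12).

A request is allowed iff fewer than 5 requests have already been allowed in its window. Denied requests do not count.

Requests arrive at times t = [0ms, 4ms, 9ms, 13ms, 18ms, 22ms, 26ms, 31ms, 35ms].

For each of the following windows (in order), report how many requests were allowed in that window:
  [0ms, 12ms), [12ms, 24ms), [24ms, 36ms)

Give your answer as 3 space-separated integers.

Processing requests:
  req#1 t=0ms (window 0): ALLOW
  req#2 t=4ms (window 0): ALLOW
  req#3 t=9ms (window 0): ALLOW
  req#4 t=13ms (window 1): ALLOW
  req#5 t=18ms (window 1): ALLOW
  req#6 t=22ms (window 1): ALLOW
  req#7 t=26ms (window 2): ALLOW
  req#8 t=31ms (window 2): ALLOW
  req#9 t=35ms (window 2): ALLOW

Allowed counts by window: 3 3 3

Answer: 3 3 3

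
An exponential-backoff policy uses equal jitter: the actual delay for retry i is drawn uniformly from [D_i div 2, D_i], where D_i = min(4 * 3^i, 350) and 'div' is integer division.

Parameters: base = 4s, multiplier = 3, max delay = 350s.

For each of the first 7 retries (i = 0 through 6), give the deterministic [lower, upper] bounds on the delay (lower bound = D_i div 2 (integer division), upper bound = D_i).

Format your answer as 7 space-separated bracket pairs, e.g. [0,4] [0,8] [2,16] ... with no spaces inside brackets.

Answer: [2,4] [6,12] [18,36] [54,108] [162,324] [175,350] [175,350]

Derivation:
Computing bounds per retry:
  i=0: D_i=min(4*3^0,350)=4, bounds=[2,4]
  i=1: D_i=min(4*3^1,350)=12, bounds=[6,12]
  i=2: D_i=min(4*3^2,350)=36, bounds=[18,36]
  i=3: D_i=min(4*3^3,350)=108, bounds=[54,108]
  i=4: D_i=min(4*3^4,350)=324, bounds=[162,324]
  i=5: D_i=min(4*3^5,350)=350, bounds=[175,350]
  i=6: D_i=min(4*3^6,350)=350, bounds=[175,350]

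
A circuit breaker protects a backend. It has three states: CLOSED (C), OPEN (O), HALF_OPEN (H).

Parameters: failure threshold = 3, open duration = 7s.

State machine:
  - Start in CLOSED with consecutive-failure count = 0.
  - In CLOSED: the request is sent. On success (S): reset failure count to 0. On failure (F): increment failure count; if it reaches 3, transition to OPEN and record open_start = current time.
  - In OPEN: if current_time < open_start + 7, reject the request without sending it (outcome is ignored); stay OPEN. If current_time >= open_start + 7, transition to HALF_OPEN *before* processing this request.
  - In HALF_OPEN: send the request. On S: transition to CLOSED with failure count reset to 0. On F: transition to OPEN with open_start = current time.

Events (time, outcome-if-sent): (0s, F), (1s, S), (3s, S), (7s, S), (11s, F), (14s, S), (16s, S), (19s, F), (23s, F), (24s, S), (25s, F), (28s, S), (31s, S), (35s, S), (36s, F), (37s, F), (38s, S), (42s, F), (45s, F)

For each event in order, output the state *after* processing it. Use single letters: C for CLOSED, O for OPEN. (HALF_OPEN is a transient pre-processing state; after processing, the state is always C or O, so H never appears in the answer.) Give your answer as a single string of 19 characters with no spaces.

Answer: CCCCCCCCCCCCCCCCCCC

Derivation:
State after each event:
  event#1 t=0s outcome=F: state=CLOSED
  event#2 t=1s outcome=S: state=CLOSED
  event#3 t=3s outcome=S: state=CLOSED
  event#4 t=7s outcome=S: state=CLOSED
  event#5 t=11s outcome=F: state=CLOSED
  event#6 t=14s outcome=S: state=CLOSED
  event#7 t=16s outcome=S: state=CLOSED
  event#8 t=19s outcome=F: state=CLOSED
  event#9 t=23s outcome=F: state=CLOSED
  event#10 t=24s outcome=S: state=CLOSED
  event#11 t=25s outcome=F: state=CLOSED
  event#12 t=28s outcome=S: state=CLOSED
  event#13 t=31s outcome=S: state=CLOSED
  event#14 t=35s outcome=S: state=CLOSED
  event#15 t=36s outcome=F: state=CLOSED
  event#16 t=37s outcome=F: state=CLOSED
  event#17 t=38s outcome=S: state=CLOSED
  event#18 t=42s outcome=F: state=CLOSED
  event#19 t=45s outcome=F: state=CLOSED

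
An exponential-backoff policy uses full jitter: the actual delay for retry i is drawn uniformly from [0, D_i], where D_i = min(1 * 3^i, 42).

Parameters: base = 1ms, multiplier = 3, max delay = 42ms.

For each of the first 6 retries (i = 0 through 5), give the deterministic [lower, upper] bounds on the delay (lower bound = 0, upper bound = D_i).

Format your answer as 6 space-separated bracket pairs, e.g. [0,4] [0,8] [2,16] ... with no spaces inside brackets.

Computing bounds per retry:
  i=0: D_i=min(1*3^0,42)=1, bounds=[0,1]
  i=1: D_i=min(1*3^1,42)=3, bounds=[0,3]
  i=2: D_i=min(1*3^2,42)=9, bounds=[0,9]
  i=3: D_i=min(1*3^3,42)=27, bounds=[0,27]
  i=4: D_i=min(1*3^4,42)=42, bounds=[0,42]
  i=5: D_i=min(1*3^5,42)=42, bounds=[0,42]

Answer: [0,1] [0,3] [0,9] [0,27] [0,42] [0,42]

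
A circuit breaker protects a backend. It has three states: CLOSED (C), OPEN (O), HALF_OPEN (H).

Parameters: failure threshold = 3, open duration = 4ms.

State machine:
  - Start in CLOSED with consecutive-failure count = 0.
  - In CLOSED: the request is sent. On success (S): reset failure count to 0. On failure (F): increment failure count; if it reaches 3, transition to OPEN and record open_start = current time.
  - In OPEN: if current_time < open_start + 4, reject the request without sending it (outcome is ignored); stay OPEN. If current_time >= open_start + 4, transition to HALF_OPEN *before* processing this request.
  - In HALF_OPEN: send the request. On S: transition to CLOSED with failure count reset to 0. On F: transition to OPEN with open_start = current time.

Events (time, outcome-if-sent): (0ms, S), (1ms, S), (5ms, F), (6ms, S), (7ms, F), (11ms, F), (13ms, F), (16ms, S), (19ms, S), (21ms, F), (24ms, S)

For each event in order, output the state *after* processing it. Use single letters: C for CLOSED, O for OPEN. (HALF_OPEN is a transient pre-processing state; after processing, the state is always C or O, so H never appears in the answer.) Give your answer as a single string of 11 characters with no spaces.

State after each event:
  event#1 t=0ms outcome=S: state=CLOSED
  event#2 t=1ms outcome=S: state=CLOSED
  event#3 t=5ms outcome=F: state=CLOSED
  event#4 t=6ms outcome=S: state=CLOSED
  event#5 t=7ms outcome=F: state=CLOSED
  event#6 t=11ms outcome=F: state=CLOSED
  event#7 t=13ms outcome=F: state=OPEN
  event#8 t=16ms outcome=S: state=OPEN
  event#9 t=19ms outcome=S: state=CLOSED
  event#10 t=21ms outcome=F: state=CLOSED
  event#11 t=24ms outcome=S: state=CLOSED

Answer: CCCCCCOOCCC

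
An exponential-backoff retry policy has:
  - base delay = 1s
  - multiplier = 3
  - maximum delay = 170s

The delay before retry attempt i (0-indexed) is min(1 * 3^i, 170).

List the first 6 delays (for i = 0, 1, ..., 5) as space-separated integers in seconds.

Computing each delay:
  i=0: min(1*3^0, 170) = 1
  i=1: min(1*3^1, 170) = 3
  i=2: min(1*3^2, 170) = 9
  i=3: min(1*3^3, 170) = 27
  i=4: min(1*3^4, 170) = 81
  i=5: min(1*3^5, 170) = 170

Answer: 1 3 9 27 81 170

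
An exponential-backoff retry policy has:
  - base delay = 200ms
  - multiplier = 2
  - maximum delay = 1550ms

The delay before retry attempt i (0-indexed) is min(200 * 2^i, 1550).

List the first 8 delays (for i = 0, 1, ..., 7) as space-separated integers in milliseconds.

Answer: 200 400 800 1550 1550 1550 1550 1550

Derivation:
Computing each delay:
  i=0: min(200*2^0, 1550) = 200
  i=1: min(200*2^1, 1550) = 400
  i=2: min(200*2^2, 1550) = 800
  i=3: min(200*2^3, 1550) = 1550
  i=4: min(200*2^4, 1550) = 1550
  i=5: min(200*2^5, 1550) = 1550
  i=6: min(200*2^6, 1550) = 1550
  i=7: min(200*2^7, 1550) = 1550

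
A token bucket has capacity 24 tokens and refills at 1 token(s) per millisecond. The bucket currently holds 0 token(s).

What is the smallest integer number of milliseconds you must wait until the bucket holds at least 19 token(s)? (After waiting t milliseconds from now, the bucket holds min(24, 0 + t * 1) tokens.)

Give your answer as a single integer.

Need 0 + t * 1 >= 19, so t >= 19/1.
Smallest integer t = ceil(19/1) = 19.

Answer: 19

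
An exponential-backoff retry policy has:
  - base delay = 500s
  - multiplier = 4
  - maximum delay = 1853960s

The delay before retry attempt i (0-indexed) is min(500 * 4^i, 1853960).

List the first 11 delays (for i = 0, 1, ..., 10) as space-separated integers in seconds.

Computing each delay:
  i=0: min(500*4^0, 1853960) = 500
  i=1: min(500*4^1, 1853960) = 2000
  i=2: min(500*4^2, 1853960) = 8000
  i=3: min(500*4^3, 1853960) = 32000
  i=4: min(500*4^4, 1853960) = 128000
  i=5: min(500*4^5, 1853960) = 512000
  i=6: min(500*4^6, 1853960) = 1853960
  i=7: min(500*4^7, 1853960) = 1853960
  i=8: min(500*4^8, 1853960) = 1853960
  i=9: min(500*4^9, 1853960) = 1853960
  i=10: min(500*4^10, 1853960) = 1853960

Answer: 500 2000 8000 32000 128000 512000 1853960 1853960 1853960 1853960 1853960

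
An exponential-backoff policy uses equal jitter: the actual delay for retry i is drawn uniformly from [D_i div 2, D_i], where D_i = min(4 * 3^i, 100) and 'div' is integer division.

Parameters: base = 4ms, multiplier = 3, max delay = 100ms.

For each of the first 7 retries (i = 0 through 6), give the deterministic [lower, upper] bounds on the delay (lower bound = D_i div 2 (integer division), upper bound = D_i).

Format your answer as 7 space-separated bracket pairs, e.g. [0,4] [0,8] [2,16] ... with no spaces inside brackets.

Answer: [2,4] [6,12] [18,36] [50,100] [50,100] [50,100] [50,100]

Derivation:
Computing bounds per retry:
  i=0: D_i=min(4*3^0,100)=4, bounds=[2,4]
  i=1: D_i=min(4*3^1,100)=12, bounds=[6,12]
  i=2: D_i=min(4*3^2,100)=36, bounds=[18,36]
  i=3: D_i=min(4*3^3,100)=100, bounds=[50,100]
  i=4: D_i=min(4*3^4,100)=100, bounds=[50,100]
  i=5: D_i=min(4*3^5,100)=100, bounds=[50,100]
  i=6: D_i=min(4*3^6,100)=100, bounds=[50,100]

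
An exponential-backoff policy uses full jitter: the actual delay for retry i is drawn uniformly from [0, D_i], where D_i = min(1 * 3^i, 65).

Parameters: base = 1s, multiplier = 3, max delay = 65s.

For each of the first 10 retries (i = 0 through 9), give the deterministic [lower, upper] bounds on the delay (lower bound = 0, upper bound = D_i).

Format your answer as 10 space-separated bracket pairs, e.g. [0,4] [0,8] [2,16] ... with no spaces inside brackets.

Answer: [0,1] [0,3] [0,9] [0,27] [0,65] [0,65] [0,65] [0,65] [0,65] [0,65]

Derivation:
Computing bounds per retry:
  i=0: D_i=min(1*3^0,65)=1, bounds=[0,1]
  i=1: D_i=min(1*3^1,65)=3, bounds=[0,3]
  i=2: D_i=min(1*3^2,65)=9, bounds=[0,9]
  i=3: D_i=min(1*3^3,65)=27, bounds=[0,27]
  i=4: D_i=min(1*3^4,65)=65, bounds=[0,65]
  i=5: D_i=min(1*3^5,65)=65, bounds=[0,65]
  i=6: D_i=min(1*3^6,65)=65, bounds=[0,65]
  i=7: D_i=min(1*3^7,65)=65, bounds=[0,65]
  i=8: D_i=min(1*3^8,65)=65, bounds=[0,65]
  i=9: D_i=min(1*3^9,65)=65, bounds=[0,65]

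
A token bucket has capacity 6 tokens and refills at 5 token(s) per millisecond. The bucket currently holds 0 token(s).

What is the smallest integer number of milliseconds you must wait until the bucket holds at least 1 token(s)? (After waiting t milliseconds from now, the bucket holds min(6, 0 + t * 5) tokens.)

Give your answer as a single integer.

Answer: 1

Derivation:
Need 0 + t * 5 >= 1, so t >= 1/5.
Smallest integer t = ceil(1/5) = 1.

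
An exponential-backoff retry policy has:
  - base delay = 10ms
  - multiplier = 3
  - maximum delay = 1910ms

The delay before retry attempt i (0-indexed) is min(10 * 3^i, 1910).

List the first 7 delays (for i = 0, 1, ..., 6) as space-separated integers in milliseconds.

Computing each delay:
  i=0: min(10*3^0, 1910) = 10
  i=1: min(10*3^1, 1910) = 30
  i=2: min(10*3^2, 1910) = 90
  i=3: min(10*3^3, 1910) = 270
  i=4: min(10*3^4, 1910) = 810
  i=5: min(10*3^5, 1910) = 1910
  i=6: min(10*3^6, 1910) = 1910

Answer: 10 30 90 270 810 1910 1910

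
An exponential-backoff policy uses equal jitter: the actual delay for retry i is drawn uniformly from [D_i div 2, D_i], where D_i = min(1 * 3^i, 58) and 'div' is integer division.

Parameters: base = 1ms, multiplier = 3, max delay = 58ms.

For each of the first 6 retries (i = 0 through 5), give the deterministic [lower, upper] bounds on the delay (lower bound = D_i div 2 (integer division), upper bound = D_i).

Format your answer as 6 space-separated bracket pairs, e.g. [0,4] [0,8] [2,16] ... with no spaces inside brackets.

Computing bounds per retry:
  i=0: D_i=min(1*3^0,58)=1, bounds=[0,1]
  i=1: D_i=min(1*3^1,58)=3, bounds=[1,3]
  i=2: D_i=min(1*3^2,58)=9, bounds=[4,9]
  i=3: D_i=min(1*3^3,58)=27, bounds=[13,27]
  i=4: D_i=min(1*3^4,58)=58, bounds=[29,58]
  i=5: D_i=min(1*3^5,58)=58, bounds=[29,58]

Answer: [0,1] [1,3] [4,9] [13,27] [29,58] [29,58]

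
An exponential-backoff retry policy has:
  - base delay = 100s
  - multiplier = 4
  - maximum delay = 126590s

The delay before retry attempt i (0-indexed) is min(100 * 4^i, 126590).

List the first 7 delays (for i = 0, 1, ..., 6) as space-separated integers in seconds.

Answer: 100 400 1600 6400 25600 102400 126590

Derivation:
Computing each delay:
  i=0: min(100*4^0, 126590) = 100
  i=1: min(100*4^1, 126590) = 400
  i=2: min(100*4^2, 126590) = 1600
  i=3: min(100*4^3, 126590) = 6400
  i=4: min(100*4^4, 126590) = 25600
  i=5: min(100*4^5, 126590) = 102400
  i=6: min(100*4^6, 126590) = 126590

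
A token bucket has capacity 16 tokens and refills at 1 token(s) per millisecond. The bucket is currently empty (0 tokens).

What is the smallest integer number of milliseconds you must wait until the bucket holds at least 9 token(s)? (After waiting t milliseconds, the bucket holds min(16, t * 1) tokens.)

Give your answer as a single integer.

Need t * 1 >= 9, so t >= 9/1.
Smallest integer t = ceil(9/1) = 9.

Answer: 9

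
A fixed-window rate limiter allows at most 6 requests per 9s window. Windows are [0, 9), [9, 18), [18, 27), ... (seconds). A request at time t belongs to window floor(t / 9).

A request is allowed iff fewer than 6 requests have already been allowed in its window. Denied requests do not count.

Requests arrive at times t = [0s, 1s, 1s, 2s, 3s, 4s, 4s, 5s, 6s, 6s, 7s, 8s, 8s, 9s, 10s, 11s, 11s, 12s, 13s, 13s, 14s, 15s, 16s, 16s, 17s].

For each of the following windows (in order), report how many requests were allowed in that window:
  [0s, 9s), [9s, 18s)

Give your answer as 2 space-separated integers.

Answer: 6 6

Derivation:
Processing requests:
  req#1 t=0s (window 0): ALLOW
  req#2 t=1s (window 0): ALLOW
  req#3 t=1s (window 0): ALLOW
  req#4 t=2s (window 0): ALLOW
  req#5 t=3s (window 0): ALLOW
  req#6 t=4s (window 0): ALLOW
  req#7 t=4s (window 0): DENY
  req#8 t=5s (window 0): DENY
  req#9 t=6s (window 0): DENY
  req#10 t=6s (window 0): DENY
  req#11 t=7s (window 0): DENY
  req#12 t=8s (window 0): DENY
  req#13 t=8s (window 0): DENY
  req#14 t=9s (window 1): ALLOW
  req#15 t=10s (window 1): ALLOW
  req#16 t=11s (window 1): ALLOW
  req#17 t=11s (window 1): ALLOW
  req#18 t=12s (window 1): ALLOW
  req#19 t=13s (window 1): ALLOW
  req#20 t=13s (window 1): DENY
  req#21 t=14s (window 1): DENY
  req#22 t=15s (window 1): DENY
  req#23 t=16s (window 1): DENY
  req#24 t=16s (window 1): DENY
  req#25 t=17s (window 1): DENY

Allowed counts by window: 6 6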